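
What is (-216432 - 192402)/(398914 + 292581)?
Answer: -408834/691495 ≈ -0.59123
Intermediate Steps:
(-216432 - 192402)/(398914 + 292581) = -408834/691495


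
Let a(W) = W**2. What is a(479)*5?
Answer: 1147205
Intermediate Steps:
a(479)*5 = 479**2*5 = 229441*5 = 1147205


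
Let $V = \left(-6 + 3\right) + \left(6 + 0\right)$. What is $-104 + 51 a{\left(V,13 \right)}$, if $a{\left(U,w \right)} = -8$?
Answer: $-512$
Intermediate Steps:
$V = 3$ ($V = -3 + 6 = 3$)
$-104 + 51 a{\left(V,13 \right)} = -104 + 51 \left(-8\right) = -104 - 408 = -512$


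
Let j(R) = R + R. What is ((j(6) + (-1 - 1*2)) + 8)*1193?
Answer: 20281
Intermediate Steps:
j(R) = 2*R
((j(6) + (-1 - 1*2)) + 8)*1193 = ((2*6 + (-1 - 1*2)) + 8)*1193 = ((12 + (-1 - 2)) + 8)*1193 = ((12 - 3) + 8)*1193 = (9 + 8)*1193 = 17*1193 = 20281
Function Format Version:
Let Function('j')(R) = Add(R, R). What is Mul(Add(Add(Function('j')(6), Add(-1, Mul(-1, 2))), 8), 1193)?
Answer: 20281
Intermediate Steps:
Function('j')(R) = Mul(2, R)
Mul(Add(Add(Function('j')(6), Add(-1, Mul(-1, 2))), 8), 1193) = Mul(Add(Add(Mul(2, 6), Add(-1, Mul(-1, 2))), 8), 1193) = Mul(Add(Add(12, Add(-1, -2)), 8), 1193) = Mul(Add(Add(12, -3), 8), 1193) = Mul(Add(9, 8), 1193) = Mul(17, 1193) = 20281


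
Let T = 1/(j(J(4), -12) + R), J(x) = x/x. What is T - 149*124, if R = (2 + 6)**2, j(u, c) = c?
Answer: -960751/52 ≈ -18476.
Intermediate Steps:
J(x) = 1
R = 64 (R = 8**2 = 64)
T = 1/52 (T = 1/(-12 + 64) = 1/52 ≈ 0.019231)
T - 149*124 = 1/52 - 149*124 = 1/52 - 18476 = -960751/52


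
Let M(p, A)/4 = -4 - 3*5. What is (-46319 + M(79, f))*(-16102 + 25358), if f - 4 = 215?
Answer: -429432120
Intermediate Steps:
f = 219 (f = 4 + 215 = 219)
M(p, A) = -76 (M(p, A) = 4*(-4 - 3*5) = 4*(-4 - 15) = 4*(-19) = -76)
(-46319 + M(79, f))*(-16102 + 25358) = (-46319 - 76)*(-16102 + 25358) = -46395*9256 = -429432120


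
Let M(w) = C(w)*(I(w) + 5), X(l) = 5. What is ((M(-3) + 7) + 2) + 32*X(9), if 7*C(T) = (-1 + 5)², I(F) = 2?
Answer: 185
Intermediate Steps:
C(T) = 16/7 (C(T) = (-1 + 5)²/7 = (⅐)*4² = (⅐)*16 = 16/7)
M(w) = 16 (M(w) = 16*(2 + 5)/7 = (16/7)*7 = 16)
((M(-3) + 7) + 2) + 32*X(9) = ((16 + 7) + 2) + 32*5 = (23 + 2) + 160 = 25 + 160 = 185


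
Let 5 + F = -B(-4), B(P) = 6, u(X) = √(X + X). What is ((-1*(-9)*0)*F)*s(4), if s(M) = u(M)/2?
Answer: 0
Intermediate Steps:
u(X) = √2*√X (u(X) = √(2*X) = √2*√X)
F = -11 (F = -5 - 1*6 = -5 - 6 = -11)
s(M) = √2*√M/2 (s(M) = (√2*√M)/2 = (√2*√M)*(½) = √2*√M/2)
((-1*(-9)*0)*F)*s(4) = ((-1*(-9)*0)*(-11))*(√2*√4/2) = ((9*0)*(-11))*((½)*√2*2) = (0*(-11))*√2 = 0*√2 = 0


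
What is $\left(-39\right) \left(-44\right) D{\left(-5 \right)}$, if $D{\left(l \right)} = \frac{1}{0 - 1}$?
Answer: $-1716$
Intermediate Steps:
$D{\left(l \right)} = -1$ ($D{\left(l \right)} = \frac{1}{-1} = -1$)
$\left(-39\right) \left(-44\right) D{\left(-5 \right)} = \left(-39\right) \left(-44\right) \left(-1\right) = 1716 \left(-1\right) = -1716$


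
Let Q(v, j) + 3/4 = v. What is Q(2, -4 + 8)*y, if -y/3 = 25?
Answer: -375/4 ≈ -93.750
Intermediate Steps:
Q(v, j) = -¾ + v
y = -75 (y = -3*25 = -75)
Q(2, -4 + 8)*y = (-¾ + 2)*(-75) = (5/4)*(-75) = -375/4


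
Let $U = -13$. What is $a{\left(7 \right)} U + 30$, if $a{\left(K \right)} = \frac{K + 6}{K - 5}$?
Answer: $- \frac{109}{2} \approx -54.5$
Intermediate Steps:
$a{\left(K \right)} = \frac{6 + K}{-5 + K}$
$a{\left(7 \right)} U + 30 = \frac{6 + 7}{-5 + 7} \left(-13\right) + 30 = \frac{1}{2} \cdot 13 \left(-13\right) + 30 = \frac{13}{2} \left(-13\right) + 30 = - \frac{169}{2} + 30 = - \frac{109}{2}$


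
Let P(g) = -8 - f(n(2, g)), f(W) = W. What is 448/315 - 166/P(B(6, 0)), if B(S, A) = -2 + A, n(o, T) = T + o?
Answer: 3991/180 ≈ 22.172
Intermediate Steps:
P(g) = -10 - g (P(g) = -8 - (g + 2) = -8 - (2 + g) = -8 + (-2 - g) = -10 - g)
448/315 - 166/P(B(6, 0)) = 448/315 - 166/(-10 - (-2 + 0)) = 448*(1/315) - 166/(-10 - 1*(-2)) = 64/45 - 166/(-10 + 2) = 64/45 - 166/(-8) = 64/45 - 166*(-⅛) = 64/45 + 83/4 = 3991/180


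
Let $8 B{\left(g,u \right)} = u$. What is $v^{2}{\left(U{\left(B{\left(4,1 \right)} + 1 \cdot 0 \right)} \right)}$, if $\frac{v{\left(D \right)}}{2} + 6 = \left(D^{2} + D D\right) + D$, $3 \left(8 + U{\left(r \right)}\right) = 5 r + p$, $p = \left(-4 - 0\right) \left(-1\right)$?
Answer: $\frac{417670969}{20736} \approx 20142.0$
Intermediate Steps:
$B{\left(g,u \right)} = \frac{u}{8}$
$p = 4$ ($p = \left(-4 + 0\right) \left(-1\right) = \left(-4\right) \left(-1\right) = 4$)
$U{\left(r \right)} = - \frac{20}{3} + \frac{5 r}{3}$ ($U{\left(r \right)} = -8 + \frac{5 r + 4}{3} = -8 + \frac{4 + 5 r}{3} = -8 + \left(\frac{4}{3} + \frac{5 r}{3}\right) = - \frac{20}{3} + \frac{5 r}{3}$)
$v{\left(D \right)} = -12 + 2 D + 4 D^{2}$ ($v{\left(D \right)} = -12 + 2 \left(\left(D^{2} + D D\right) + D\right) = -12 + 2 \left(\left(D^{2} + D^{2}\right) + D\right) = -12 + 2 \left(2 D^{2} + D\right) = -12 + 2 \left(D + 2 D^{2}\right) = -12 + \left(2 D + 4 D^{2}\right) = -12 + 2 D + 4 D^{2}$)
$v^{2}{\left(U{\left(B{\left(4,1 \right)} + 1 \cdot 0 \right)} \right)} = \left(-12 + 2 \left(- \frac{20}{3} + \frac{5 \left(\frac{1}{8} \cdot 1 + 1 \cdot 0\right)}{3}\right) + 4 \left(- \frac{20}{3} + \frac{5 \left(\frac{1}{8} \cdot 1 + 1 \cdot 0\right)}{3}\right)^{2}\right)^{2} = \left(-12 + 2 \left(- \frac{20}{3} + \frac{5 \left(\frac{1}{8} + 0\right)}{3}\right) + 4 \left(- \frac{20}{3} + \frac{5 \left(\frac{1}{8} + 0\right)}{3}\right)^{2}\right)^{2} = \left(-12 + 2 \left(- \frac{20}{3} + \frac{5}{3} \cdot \frac{1}{8}\right) + 4 \left(- \frac{20}{3} + \frac{5}{3} \cdot \frac{1}{8}\right)^{2}\right)^{2} = \left(-12 + 2 \left(- \frac{20}{3} + \frac{5}{24}\right) + 4 \left(- \frac{20}{3} + \frac{5}{24}\right)^{2}\right)^{2} = \left(-12 + 2 \left(- \frac{155}{24}\right) + 4 \left(- \frac{155}{24}\right)^{2}\right)^{2} = \left(-12 - \frac{155}{12} + 4 \cdot \frac{24025}{576}\right)^{2} = \left(-12 - \frac{155}{12} + \frac{24025}{144}\right)^{2} = \left(\frac{20437}{144}\right)^{2} = \frac{417670969}{20736}$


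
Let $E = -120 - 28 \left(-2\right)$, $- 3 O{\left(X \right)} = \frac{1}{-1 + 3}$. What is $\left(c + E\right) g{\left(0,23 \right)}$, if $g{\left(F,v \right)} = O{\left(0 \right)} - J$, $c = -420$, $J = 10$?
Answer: $\frac{14762}{3} \approx 4920.7$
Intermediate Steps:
$O{\left(X \right)} = - \frac{1}{6}$ ($O{\left(X \right)} = - \frac{1}{3 \left(-1 + 3\right)} = - \frac{1}{3 \cdot 2} = \left(- \frac{1}{3}\right) \frac{1}{2} = - \frac{1}{6}$)
$E = -64$ ($E = -120 - -56 = -120 + 56 = -64$)
$g{\left(F,v \right)} = - \frac{61}{6}$ ($g{\left(F,v \right)} = - \frac{1}{6} - 10 = - \frac{61}{6}$)
$\left(c + E\right) g{\left(0,23 \right)} = \left(-420 - 64\right) \left(- \frac{61}{6}\right) = \left(-484\right) \left(- \frac{61}{6}\right) = \frac{14762}{3}$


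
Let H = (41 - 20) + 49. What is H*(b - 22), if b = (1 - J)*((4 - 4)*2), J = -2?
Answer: -1540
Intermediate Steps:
H = 70 (H = 21 + 49 = 70)
b = 0 (b = (1 - 1*(-2))*((4 - 4)*2) = (1 + 2)*(0*2) = 3*0 = 0)
H*(b - 22) = 70*(0 - 22) = 70*(-22) = -1540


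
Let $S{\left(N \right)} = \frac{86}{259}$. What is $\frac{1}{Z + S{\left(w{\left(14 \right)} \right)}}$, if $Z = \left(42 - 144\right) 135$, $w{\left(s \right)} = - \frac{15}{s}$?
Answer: $- \frac{259}{3566344} \approx -7.2623 \cdot 10^{-5}$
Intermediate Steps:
$S{\left(N \right)} = \frac{86}{259}$ ($S{\left(N \right)} = 86 \cdot \frac{1}{259} = \frac{86}{259}$)
$Z = -13770$ ($Z = \left(-102\right) 135 = -13770$)
$\frac{1}{Z + S{\left(w{\left(14 \right)} \right)}} = \frac{1}{-13770 + \frac{86}{259}} = \frac{1}{- \frac{3566344}{259}} = - \frac{259}{3566344}$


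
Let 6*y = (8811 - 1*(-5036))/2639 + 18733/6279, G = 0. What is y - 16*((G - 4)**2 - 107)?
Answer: 113731834/78039 ≈ 1457.4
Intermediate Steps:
y = 107050/78039 (y = ((8811 - 1*(-5036))/2639 + 18733/6279)/6 = ((8811 + 5036)*(1/2639) + 18733*(1/6279))/6 = (13847*(1/2639) + 1441/483)/6 = (13847/2639 + 1441/483)/6 = (1/6)*(214100/26013) = 107050/78039 ≈ 1.3717)
y - 16*((G - 4)**2 - 107) = 107050/78039 - 16*((0 - 4)**2 - 107) = 107050/78039 - 16*((-4)**2 - 107) = 107050/78039 - 16*(16 - 107) = 107050/78039 - 16*(-91) = 107050/78039 - 1*(-1456) = 107050/78039 + 1456 = 113731834/78039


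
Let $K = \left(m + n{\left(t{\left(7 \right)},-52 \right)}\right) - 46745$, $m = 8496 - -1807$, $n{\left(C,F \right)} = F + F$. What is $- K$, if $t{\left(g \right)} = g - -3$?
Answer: $36546$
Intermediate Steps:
$t{\left(g \right)} = 3 + g$ ($t{\left(g \right)} = g + 3 = 3 + g$)
$n{\left(C,F \right)} = 2 F$
$m = 10303$ ($m = 8496 + 1807 = 10303$)
$K = -36546$ ($K = \left(10303 + 2 \left(-52\right)\right) - 46745 = \left(10303 - 104\right) - 46745 = 10199 - 46745 = -36546$)
$- K = \left(-1\right) \left(-36546\right) = 36546$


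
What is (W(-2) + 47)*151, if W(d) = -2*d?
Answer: 7701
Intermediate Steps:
(W(-2) + 47)*151 = (-2*(-2) + 47)*151 = (4 + 47)*151 = 51*151 = 7701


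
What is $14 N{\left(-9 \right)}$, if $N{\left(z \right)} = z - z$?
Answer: $0$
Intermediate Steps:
$N{\left(z \right)} = 0$
$14 N{\left(-9 \right)} = 14 \cdot 0 = 0$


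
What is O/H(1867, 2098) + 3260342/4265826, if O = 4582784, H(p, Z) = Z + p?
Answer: 9781143197807/8457000045 ≈ 1156.6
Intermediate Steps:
O/H(1867, 2098) + 3260342/4265826 = 4582784/(2098 + 1867) + 3260342/4265826 = 4582784/3965 + 3260342*(1/4265826) = 4582784*(1/3965) + 1630171/2132913 = 4582784/3965 + 1630171/2132913 = 9781143197807/8457000045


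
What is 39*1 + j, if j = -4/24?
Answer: 233/6 ≈ 38.833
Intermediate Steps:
j = -⅙ (j = -4*1/24 = -⅙ ≈ -0.16667)
39*1 + j = 39*1 - ⅙ = 39 - ⅙ = 233/6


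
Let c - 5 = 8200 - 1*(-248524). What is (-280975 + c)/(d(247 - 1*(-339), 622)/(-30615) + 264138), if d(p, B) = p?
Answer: -371145645/4043292142 ≈ -0.091793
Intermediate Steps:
c = 256729 (c = 5 + (8200 - 1*(-248524)) = 5 + (8200 + 248524) = 5 + 256724 = 256729)
(-280975 + c)/(d(247 - 1*(-339), 622)/(-30615) + 264138) = (-280975 + 256729)/((247 - 1*(-339))/(-30615) + 264138) = -24246/((247 + 339)*(-1/30615) + 264138) = -24246/(586*(-1/30615) + 264138) = -24246/(-586/30615 + 264138) = -24246/8086584284/30615 = -24246*30615/8086584284 = -371145645/4043292142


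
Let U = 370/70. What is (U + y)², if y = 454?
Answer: 10336225/49 ≈ 2.1094e+5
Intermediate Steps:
U = 37/7 (U = 370*(1/70) = 37/7 ≈ 5.2857)
(U + y)² = (37/7 + 454)² = (3215/7)² = 10336225/49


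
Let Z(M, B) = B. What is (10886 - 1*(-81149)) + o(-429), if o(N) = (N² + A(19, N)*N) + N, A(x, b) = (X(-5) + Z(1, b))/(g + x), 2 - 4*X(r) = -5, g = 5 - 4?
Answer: 22784921/80 ≈ 2.8481e+5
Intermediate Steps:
g = 1
X(r) = 7/4 (X(r) = ½ - ¼*(-5) = ½ + 5/4 = 7/4)
A(x, b) = (7/4 + b)/(1 + x)
o(N) = N + N² + N*(7/80 + N/20) (o(N) = (N² + ((7/4 + N)/(1 + 19))*N) + N = (N² + ((7/4 + N)/20)*N) + N = (N² + (7/80 + N/20)*N) + N = (N² + N*(7/80 + N/20)) + N = N + N² + N*(7/80 + N/20))
(10886 - 1*(-81149)) + o(-429) = (10886 - 1*(-81149)) + (3/80)*(-429)*(29 + 28*(-429)) = (10886 + 81149) + (3/80)*(-429)*(29 - 12012) = 92035 + (3/80)*(-429)*(-11983) = 92035 + 15422121/80 = 22784921/80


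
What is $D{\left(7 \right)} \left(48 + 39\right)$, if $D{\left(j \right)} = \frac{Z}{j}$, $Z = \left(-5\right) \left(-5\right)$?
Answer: $\frac{2175}{7} \approx 310.71$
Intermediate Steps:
$Z = 25$
$D{\left(j \right)} = \frac{25}{j}$
$D{\left(7 \right)} \left(48 + 39\right) = \frac{25}{7} \left(48 + 39\right) = 25 \cdot \frac{1}{7} \cdot 87 = \frac{25}{7} \cdot 87 = \frac{2175}{7}$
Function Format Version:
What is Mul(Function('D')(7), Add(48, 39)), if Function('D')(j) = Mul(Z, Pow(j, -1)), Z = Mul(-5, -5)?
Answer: Rational(2175, 7) ≈ 310.71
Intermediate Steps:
Z = 25
Function('D')(j) = Mul(25, Pow(j, -1))
Mul(Function('D')(7), Add(48, 39)) = Mul(Mul(25, Pow(7, -1)), Add(48, 39)) = Mul(Mul(25, Rational(1, 7)), 87) = Mul(Rational(25, 7), 87) = Rational(2175, 7)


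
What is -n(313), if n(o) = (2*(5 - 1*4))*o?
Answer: -626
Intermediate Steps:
n(o) = 2*o (n(o) = (2*(5 - 4))*o = (2*1)*o = 2*o)
-n(313) = -2*313 = -1*626 = -626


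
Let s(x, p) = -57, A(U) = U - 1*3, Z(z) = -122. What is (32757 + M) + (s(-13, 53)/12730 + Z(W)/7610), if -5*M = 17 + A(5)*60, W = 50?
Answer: 3337566139/101974 ≈ 32730.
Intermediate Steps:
A(U) = -3 + U (A(U) = U - 3 = -3 + U)
M = -137/5 (M = -(17 + (-3 + 5)*60)/5 = -(17 + 2*60)/5 = -(17 + 120)/5 = -1/5*137 = -137/5 ≈ -27.400)
(32757 + M) + (s(-13, 53)/12730 + Z(W)/7610) = (32757 - 137/5) + (-57/12730 - 122/7610) = 163648/5 + (-57*1/12730 - 122*1/7610) = 163648/5 + (-3/670 - 61/3805) = 163648/5 - 10457/509870 = 3337566139/101974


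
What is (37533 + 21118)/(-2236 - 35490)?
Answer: -58651/37726 ≈ -1.5547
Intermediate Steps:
(37533 + 21118)/(-2236 - 35490) = 58651/(-37726) = 58651*(-1/37726) = -58651/37726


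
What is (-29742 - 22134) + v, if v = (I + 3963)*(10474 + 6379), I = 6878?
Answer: 182651497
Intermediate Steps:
v = 182703373 (v = (6878 + 3963)*(10474 + 6379) = 10841*16853 = 182703373)
(-29742 - 22134) + v = (-29742 - 22134) + 182703373 = -51876 + 182703373 = 182651497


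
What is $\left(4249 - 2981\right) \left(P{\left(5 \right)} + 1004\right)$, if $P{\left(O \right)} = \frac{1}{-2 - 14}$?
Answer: $\frac{5091971}{4} \approx 1.273 \cdot 10^{6}$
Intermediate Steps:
$P{\left(O \right)} = - \frac{1}{16}$ ($P{\left(O \right)} = \frac{1}{-16} = - \frac{1}{16}$)
$\left(4249 - 2981\right) \left(P{\left(5 \right)} + 1004\right) = \left(4249 - 2981\right) \left(- \frac{1}{16} + 1004\right) = 1268 \cdot \frac{16063}{16} = \frac{5091971}{4}$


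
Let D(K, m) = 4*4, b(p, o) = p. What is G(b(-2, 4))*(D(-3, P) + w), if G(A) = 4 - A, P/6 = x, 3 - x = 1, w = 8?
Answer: 144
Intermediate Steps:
x = 2 (x = 3 - 1*1 = 3 - 1 = 2)
P = 12 (P = 6*2 = 12)
D(K, m) = 16
G(b(-2, 4))*(D(-3, P) + w) = (4 - 1*(-2))*(16 + 8) = (4 + 2)*24 = 6*24 = 144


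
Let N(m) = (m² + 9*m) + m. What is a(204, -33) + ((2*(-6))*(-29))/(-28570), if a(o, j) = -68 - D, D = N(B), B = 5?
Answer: -2042929/14285 ≈ -143.01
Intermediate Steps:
N(m) = m² + 10*m
D = 75 (D = 5*(10 + 5) = 5*15 = 75)
a(o, j) = -143 (a(o, j) = -68 - 1*75 = -68 - 75 = -143)
a(204, -33) + ((2*(-6))*(-29))/(-28570) = -143 + ((2*(-6))*(-29))/(-28570) = -143 - 12*(-29)*(-1/28570) = -143 + 348*(-1/28570) = -143 - 174/14285 = -2042929/14285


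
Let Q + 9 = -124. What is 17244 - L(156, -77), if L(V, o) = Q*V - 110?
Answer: 38102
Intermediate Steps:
Q = -133 (Q = -9 - 124 = -133)
L(V, o) = -110 - 133*V (L(V, o) = -133*V - 110 = -110 - 133*V)
17244 - L(156, -77) = 17244 - (-110 - 133*156) = 17244 - (-110 - 20748) = 17244 - 1*(-20858) = 17244 + 20858 = 38102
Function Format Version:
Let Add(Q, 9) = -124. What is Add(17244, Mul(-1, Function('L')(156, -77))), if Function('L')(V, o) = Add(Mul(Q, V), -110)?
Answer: 38102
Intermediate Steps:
Q = -133 (Q = Add(-9, -124) = -133)
Function('L')(V, o) = Add(-110, Mul(-133, V)) (Function('L')(V, o) = Add(Mul(-133, V), -110) = Add(-110, Mul(-133, V)))
Add(17244, Mul(-1, Function('L')(156, -77))) = Add(17244, Mul(-1, Add(-110, Mul(-133, 156)))) = Add(17244, Mul(-1, Add(-110, -20748))) = Add(17244, Mul(-1, -20858)) = Add(17244, 20858) = 38102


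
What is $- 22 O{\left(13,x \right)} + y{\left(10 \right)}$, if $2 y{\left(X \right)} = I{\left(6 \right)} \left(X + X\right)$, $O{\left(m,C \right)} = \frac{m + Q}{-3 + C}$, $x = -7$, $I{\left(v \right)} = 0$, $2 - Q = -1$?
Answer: $\frac{176}{5} \approx 35.2$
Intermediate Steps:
$Q = 3$ ($Q = 2 - -1 = 2 + 1 = 3$)
$O{\left(m,C \right)} = \frac{3 + m}{-3 + C}$ ($O{\left(m,C \right)} = \frac{m + 3}{-3 + C} = \frac{3 + m}{-3 + C}$)
$y{\left(X \right)} = 0$ ($y{\left(X \right)} = \frac{0 \left(X + X\right)}{2} = \frac{0 \cdot 2 X}{2} = \frac{1}{2} \cdot 0 = 0$)
$- 22 O{\left(13,x \right)} + y{\left(10 \right)} = - 22 \frac{3 + 13}{-3 - 7} + 0 = - 22 \frac{1}{-10} \cdot 16 + 0 = - 22 \left(\left(- \frac{1}{10}\right) 16\right) + 0 = \left(-22\right) \left(- \frac{8}{5}\right) + 0 = \frac{176}{5} + 0 = \frac{176}{5}$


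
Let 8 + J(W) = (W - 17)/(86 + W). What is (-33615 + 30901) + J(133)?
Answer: -596002/219 ≈ -2721.5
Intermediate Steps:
J(W) = -8 + (-17 + W)/(86 + W) (J(W) = -8 + (W - 17)/(86 + W) = -8 + (-17 + W)/(86 + W))
(-33615 + 30901) + J(133) = (-33615 + 30901) + (-705 - 7*133)/(86 + 133) = -2714 + (-705 - 931)/219 = -2714 + (1/219)*(-1636) = -2714 - 1636/219 = -596002/219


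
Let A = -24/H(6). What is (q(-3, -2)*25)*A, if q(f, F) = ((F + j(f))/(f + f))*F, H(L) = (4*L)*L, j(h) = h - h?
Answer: 25/9 ≈ 2.7778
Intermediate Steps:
j(h) = 0
H(L) = 4*L**2
A = -1/6 (A = -24/(4*6**2) = -24/(4*36) = -24/144 = -24*1/144 = -1/6 ≈ -0.16667)
q(f, F) = F**2/(2*f) (q(f, F) = ((F + 0)/(f + f))*F = (F/((2*f)))*F = (F*(1/(2*f)))*F = (F/(2*f))*F = F**2/(2*f))
(q(-3, -2)*25)*A = (((1/2)*(-2)**2/(-3))*25)*(-1/6) = (((1/2)*4*(-1/3))*25)*(-1/6) = -2/3*25*(-1/6) = -50/3*(-1/6) = 25/9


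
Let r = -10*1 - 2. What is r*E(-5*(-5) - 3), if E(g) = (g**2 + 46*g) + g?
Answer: -18216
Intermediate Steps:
r = -12 (r = -10 - 2 = -12)
E(g) = g**2 + 47*g
r*E(-5*(-5) - 3) = -12*(-5*(-5) - 3)*(47 + (-5*(-5) - 3)) = -12*(25 - 3)*(47 + (25 - 3)) = -264*(47 + 22) = -264*69 = -12*1518 = -18216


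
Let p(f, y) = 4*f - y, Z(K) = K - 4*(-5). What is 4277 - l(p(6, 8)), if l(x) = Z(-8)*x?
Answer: 4085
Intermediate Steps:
Z(K) = 20 + K (Z(K) = K + 20 = 20 + K)
p(f, y) = -y + 4*f
l(x) = 12*x (l(x) = (20 - 8)*x = 12*x)
4277 - l(p(6, 8)) = 4277 - 12*(-1*8 + 4*6) = 4277 - 12*(-8 + 24) = 4277 - 12*16 = 4277 - 1*192 = 4277 - 192 = 4085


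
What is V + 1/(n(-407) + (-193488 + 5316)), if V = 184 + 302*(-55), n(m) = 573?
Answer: -3081501175/187599 ≈ -16426.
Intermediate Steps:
V = -16426 (V = 184 - 16610 = -16426)
V + 1/(n(-407) + (-193488 + 5316)) = -16426 + 1/(573 + (-193488 + 5316)) = -16426 + 1/(573 - 188172) = -16426 + 1/(-187599) = -16426 - 1/187599 = -3081501175/187599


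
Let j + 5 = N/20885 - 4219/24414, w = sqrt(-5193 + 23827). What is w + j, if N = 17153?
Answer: -2218772423/509886390 + 11*sqrt(154) ≈ 132.15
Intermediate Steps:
w = 11*sqrt(154) (w = sqrt(18634) = 11*sqrt(154) ≈ 136.51)
j = -2218772423/509886390 (j = -5 + (17153/20885 - 4219/24414) = -5 + 330659527/509886390 = -2218772423/509886390 ≈ -4.3515)
w + j = 11*sqrt(154) - 2218772423/509886390 = -2218772423/509886390 + 11*sqrt(154)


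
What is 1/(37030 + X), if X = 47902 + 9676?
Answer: 1/94608 ≈ 1.0570e-5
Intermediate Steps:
X = 57578
1/(37030 + X) = 1/(37030 + 57578) = 1/94608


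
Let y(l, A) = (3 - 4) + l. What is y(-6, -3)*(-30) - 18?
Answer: 192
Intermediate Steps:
y(l, A) = -1 + l
y(-6, -3)*(-30) - 18 = (-1 - 6)*(-30) - 18 = -7*(-30) - 18 = 210 - 18 = 192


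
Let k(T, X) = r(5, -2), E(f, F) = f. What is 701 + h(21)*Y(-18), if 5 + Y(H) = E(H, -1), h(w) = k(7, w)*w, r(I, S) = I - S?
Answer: -2680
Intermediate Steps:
k(T, X) = 7 (k(T, X) = 5 - 1*(-2) = 5 + 2 = 7)
h(w) = 7*w
Y(H) = -5 + H
701 + h(21)*Y(-18) = 701 + (7*21)*(-5 - 18) = 701 + 147*(-23) = 701 - 3381 = -2680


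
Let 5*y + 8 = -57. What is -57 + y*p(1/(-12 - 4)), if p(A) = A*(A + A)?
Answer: -7309/128 ≈ -57.102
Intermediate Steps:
y = -13 (y = -8/5 + (1/5)*(-57) = -8/5 - 57/5 = -13)
p(A) = 2*A**2 (p(A) = A*(2*A) = 2*A**2)
-57 + y*p(1/(-12 - 4)) = -57 - 26*(1/(-12 - 4))**2 = -57 - 26*(1/(-16))**2 = -57 - 26*(-1/16)**2 = -57 - 26/256 = -57 - 13*1/128 = -57 - 13/128 = -7309/128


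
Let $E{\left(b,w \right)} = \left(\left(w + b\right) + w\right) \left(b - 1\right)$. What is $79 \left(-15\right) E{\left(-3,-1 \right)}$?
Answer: $-23700$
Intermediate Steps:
$E{\left(b,w \right)} = \left(-1 + b\right) \left(b + 2 w\right)$ ($E{\left(b,w \right)} = \left(\left(b + w\right) + w\right) \left(-1 + b\right) = \left(b + 2 w\right) \left(-1 + b\right) = \left(-1 + b\right) \left(b + 2 w\right)$)
$79 \left(-15\right) E{\left(-3,-1 \right)} = 79 \left(-15\right) \left(\left(-3\right)^{2} - -3 - -2 + 2 \left(-3\right) \left(-1\right)\right) = - 1185 \left(9 + 3 + 2 + 6\right) = \left(-1185\right) 20 = -23700$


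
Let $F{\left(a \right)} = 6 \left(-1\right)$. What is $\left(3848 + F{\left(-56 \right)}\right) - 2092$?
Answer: $1750$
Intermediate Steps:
$F{\left(a \right)} = -6$
$\left(3848 + F{\left(-56 \right)}\right) - 2092 = \left(3848 - 6\right) - 2092 = 3842 - 2092 = 1750$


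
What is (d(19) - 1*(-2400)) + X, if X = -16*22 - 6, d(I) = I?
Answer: 2061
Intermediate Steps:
X = -358 (X = -352 - 6 = -358)
(d(19) - 1*(-2400)) + X = (19 - 1*(-2400)) - 358 = (19 + 2400) - 358 = 2419 - 358 = 2061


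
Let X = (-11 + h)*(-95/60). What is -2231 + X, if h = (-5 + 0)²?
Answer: -13519/6 ≈ -2253.2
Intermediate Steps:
h = 25 (h = (-5)² = 25)
X = -133/6 (X = (-11 + 25)*(-95/60) = 14*(-95*1/60) = 14*(-19/12) = -133/6 ≈ -22.167)
-2231 + X = -2231 - 133/6 = -13519/6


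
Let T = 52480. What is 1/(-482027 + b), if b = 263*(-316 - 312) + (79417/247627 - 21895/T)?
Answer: -2599092992/1682109843383273 ≈ -1.5451e-6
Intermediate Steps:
b = -429276845728489/2599092992 (b = 263*(-316 - 312) + (79417/247627 - 21895/52480) = 263*(-628) + (79417*(1/247627) - 21895*1/52480) = -165164 + (79417/247627 - 4379/10496) = -165164 - 250797801/2599092992 = -429276845728489/2599092992 ≈ -1.6516e+5)
1/(-482027 + b) = 1/(-482027 - 429276845728489/2599092992) = 1/(-1682109843383273/2599092992) = -2599092992/1682109843383273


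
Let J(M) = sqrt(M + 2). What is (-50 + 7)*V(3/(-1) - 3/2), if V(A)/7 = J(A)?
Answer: -301*I*sqrt(10)/2 ≈ -475.92*I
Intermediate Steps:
J(M) = sqrt(2 + M)
V(A) = 7*sqrt(2 + A)
(-50 + 7)*V(3/(-1) - 3/2) = (-50 + 7)*(7*sqrt(2 + (3/(-1) - 3/2))) = -301*sqrt(2 + (3*(-1) - 3*1/2)) = -301*sqrt(2 + (-3 - 3/2)) = -301*sqrt(2 - 9/2) = -301*sqrt(-5/2) = -301*I*sqrt(10)/2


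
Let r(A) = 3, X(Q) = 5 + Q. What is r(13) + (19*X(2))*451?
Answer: 59986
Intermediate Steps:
r(13) + (19*X(2))*451 = 3 + (19*(5 + 2))*451 = 3 + (19*7)*451 = 3 + 133*451 = 3 + 59983 = 59986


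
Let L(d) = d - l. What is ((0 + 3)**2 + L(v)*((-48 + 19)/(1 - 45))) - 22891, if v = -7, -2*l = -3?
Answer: -2014109/88 ≈ -22888.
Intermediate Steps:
l = 3/2 (l = -1/2*(-3) = 3/2 ≈ 1.5000)
L(d) = -3/2 + d (L(d) = d - 1*3/2 = d - 3/2 = -3/2 + d)
((0 + 3)**2 + L(v)*((-48 + 19)/(1 - 45))) - 22891 = ((0 + 3)**2 + (-3/2 - 7)*((-48 + 19)/(1 - 45))) - 22891 = (3**2 - (-493)/(2*(-44))) - 22891 = (9 - (-493)*(-1)/(2*44)) - 22891 = (9 - 17/2*29/44) - 22891 = (9 - 493/88) - 22891 = 299/88 - 22891 = -2014109/88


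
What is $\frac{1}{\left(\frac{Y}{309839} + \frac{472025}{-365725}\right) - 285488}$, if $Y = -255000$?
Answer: $- \frac{4532634731}{1294022404548887} \approx -3.5027 \cdot 10^{-6}$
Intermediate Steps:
$\frac{1}{\left(\frac{Y}{309839} + \frac{472025}{-365725}\right) - 285488} = \frac{1}{\left(- \frac{255000}{309839} + \frac{472025}{-365725}\right) - 285488} = \frac{1}{\left(\left(-255000\right) \frac{1}{309839} + 472025 \left(- \frac{1}{365725}\right)\right) - 285488} = \frac{1}{\left(- \frac{255000}{309839} - \frac{18881}{14629}\right) - 285488} = \frac{1}{- \frac{9580465159}{4532634731} - 285488} = \frac{1}{- \frac{1294022404548887}{4532634731}} = - \frac{4532634731}{1294022404548887}$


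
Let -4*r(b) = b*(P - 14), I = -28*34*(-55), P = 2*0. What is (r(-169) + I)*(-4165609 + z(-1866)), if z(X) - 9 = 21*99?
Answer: -431078473777/2 ≈ -2.1554e+11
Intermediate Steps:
z(X) = 2088 (z(X) = 9 + 21*99 = 9 + 2079 = 2088)
P = 0
I = 52360 (I = -952*(-55) = 52360)
r(b) = 7*b/2 (r(b) = -b*(0 - 14)/4 = -b*(-14)/4 = -(-7)*b/2 = 7*b/2)
(r(-169) + I)*(-4165609 + z(-1866)) = ((7/2)*(-169) + 52360)*(-4165609 + 2088) = (-1183/2 + 52360)*(-4163521) = (103537/2)*(-4163521) = -431078473777/2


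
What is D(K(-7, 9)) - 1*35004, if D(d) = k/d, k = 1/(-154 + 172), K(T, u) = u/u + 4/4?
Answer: -1260143/36 ≈ -35004.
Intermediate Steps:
K(T, u) = 2 (K(T, u) = 1 + 4*(1/4) = 1 + 1 = 2)
k = 1/18 ≈ 0.055556
D(d) = 1/(18*d)
D(K(-7, 9)) - 1*35004 = (1/18)/2 - 1*35004 = (1/18)*(1/2) - 35004 = 1/36 - 35004 = -1260143/36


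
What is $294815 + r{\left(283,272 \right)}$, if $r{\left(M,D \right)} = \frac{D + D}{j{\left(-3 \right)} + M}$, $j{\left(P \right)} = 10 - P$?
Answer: $\frac{10908223}{37} \approx 2.9482 \cdot 10^{5}$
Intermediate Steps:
$r{\left(M,D \right)} = \frac{2 D}{13 + M}$ ($r{\left(M,D \right)} = \frac{D + D}{\left(10 - -3\right) + M} = \frac{2 D}{\left(10 + 3\right) + M} = \frac{2 D}{13 + M}$)
$294815 + r{\left(283,272 \right)} = 294815 + 2 \cdot 272 \frac{1}{13 + 283} = 294815 + 2 \cdot 272 \cdot \frac{1}{296} = 294815 + \frac{68}{37} = \frac{10908223}{37}$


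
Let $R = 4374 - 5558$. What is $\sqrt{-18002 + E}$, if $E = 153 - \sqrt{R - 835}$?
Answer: $\sqrt{-17849 - i \sqrt{2019}} \approx 0.168 - 133.6 i$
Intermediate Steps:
$R = -1184$ ($R = 4374 - 5558 = -1184$)
$E = 153 - i \sqrt{2019}$ ($E = 153 - \sqrt{-1184 - 835} = 153 - \sqrt{-2019} = 153 - i \sqrt{2019} \approx 153.0 - 44.933 i$)
$\sqrt{-18002 + E} = \sqrt{-18002 + \left(153 - i \sqrt{2019}\right)} = \sqrt{-17849 - i \sqrt{2019}}$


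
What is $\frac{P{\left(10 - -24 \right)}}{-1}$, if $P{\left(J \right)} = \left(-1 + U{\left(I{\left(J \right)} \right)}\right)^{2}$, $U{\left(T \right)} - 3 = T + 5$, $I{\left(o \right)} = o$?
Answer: $-1681$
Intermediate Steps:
$U{\left(T \right)} = 8 + T$ ($U{\left(T \right)} = 3 + \left(T + 5\right) = 3 + \left(5 + T\right) = 8 + T$)
$P{\left(J \right)} = \left(7 + J\right)^{2}$ ($P{\left(J \right)} = \left(-1 + \left(8 + J\right)\right)^{2} = \left(7 + J\right)^{2}$)
$\frac{P{\left(10 - -24 \right)}}{-1} = \frac{\left(7 + \left(10 - -24\right)\right)^{2}}{-1} = \left(7 + \left(10 + 24\right)\right)^{2} \left(-1\right) = \left(7 + 34\right)^{2} \left(-1\right) = 41^{2} \left(-1\right) = 1681 \left(-1\right) = -1681$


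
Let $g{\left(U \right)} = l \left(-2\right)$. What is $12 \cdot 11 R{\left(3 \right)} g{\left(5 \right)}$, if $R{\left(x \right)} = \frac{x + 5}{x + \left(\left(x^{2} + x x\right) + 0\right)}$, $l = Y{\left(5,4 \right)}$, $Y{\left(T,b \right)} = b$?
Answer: $- \frac{2816}{7} \approx -402.29$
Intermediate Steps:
$l = 4$
$g{\left(U \right)} = -8$ ($g{\left(U \right)} = 4 \left(-2\right) = -8$)
$R{\left(x \right)} = \frac{5 + x}{x + 2 x^{2}}$ ($R{\left(x \right)} = \frac{5 + x}{x + \left(\left(x^{2} + x^{2}\right) + 0\right)} = \frac{5 + x}{x + \left(2 x^{2} + 0\right)} = \frac{5 + x}{x + 2 x^{2}}$)
$12 \cdot 11 R{\left(3 \right)} g{\left(5 \right)} = 12 \cdot 11 \frac{5 + 3}{3 \left(1 + 2 \cdot 3\right)} \left(-8\right) = 132 \cdot \frac{1}{3} \frac{1}{1 + 6} \cdot 8 \left(-8\right) = 132 \cdot \frac{1}{3} \cdot \frac{1}{7} \cdot 8 \left(-8\right) = 132 \cdot \frac{8}{21} \left(-8\right) = \frac{352}{7} \left(-8\right) = - \frac{2816}{7}$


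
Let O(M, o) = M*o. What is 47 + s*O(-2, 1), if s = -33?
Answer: 113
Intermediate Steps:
47 + s*O(-2, 1) = 47 - (-66) = 47 - 33*(-2) = 47 + 66 = 113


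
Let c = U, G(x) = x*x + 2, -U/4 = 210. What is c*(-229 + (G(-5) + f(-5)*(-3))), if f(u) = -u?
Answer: 182280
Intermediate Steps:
U = -840 (U = -4*210 = -840)
G(x) = 2 + x**2 (G(x) = x**2 + 2 = 2 + x**2)
c = -840
c*(-229 + (G(-5) + f(-5)*(-3))) = -840*(-229 + ((2 + (-5)**2) - 1*(-5)*(-3))) = -840*(-229 + ((2 + 25) + 5*(-3))) = -840*(-229 + (27 - 15)) = -840*(-229 + 12) = -840*(-217) = 182280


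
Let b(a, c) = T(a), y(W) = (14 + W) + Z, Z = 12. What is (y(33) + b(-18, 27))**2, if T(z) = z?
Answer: 1681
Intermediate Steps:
y(W) = 26 + W (y(W) = (14 + W) + 12 = 26 + W)
b(a, c) = a
(y(33) + b(-18, 27))**2 = ((26 + 33) - 18)**2 = (59 - 18)**2 = 41**2 = 1681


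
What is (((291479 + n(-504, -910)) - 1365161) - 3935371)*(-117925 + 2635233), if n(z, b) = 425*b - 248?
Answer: -13583522350708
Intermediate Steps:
n(z, b) = -248 + 425*b
(((291479 + n(-504, -910)) - 1365161) - 3935371)*(-117925 + 2635233) = (((291479 + (-248 + 425*(-910))) - 1365161) - 3935371)*(-117925 + 2635233) = (((291479 + (-248 - 386750)) - 1365161) - 3935371)*2517308 = (((291479 - 386998) - 1365161) - 3935371)*2517308 = ((-95519 - 1365161) - 3935371)*2517308 = (-1460680 - 3935371)*2517308 = -5396051*2517308 = -13583522350708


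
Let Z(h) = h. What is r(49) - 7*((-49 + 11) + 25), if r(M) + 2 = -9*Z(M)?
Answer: -352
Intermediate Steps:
r(M) = -2 - 9*M
r(49) - 7*((-49 + 11) + 25) = (-2 - 9*49) - 7*((-49 + 11) + 25) = (-2 - 441) - 7*(-38 + 25) = -443 - 7*(-13) = -443 - 1*(-91) = -443 + 91 = -352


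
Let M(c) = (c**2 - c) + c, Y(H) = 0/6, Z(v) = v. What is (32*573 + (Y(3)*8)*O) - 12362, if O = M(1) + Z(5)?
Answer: 5974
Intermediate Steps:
Y(H) = 0 (Y(H) = 0*(1/6) = 0)
M(c) = c**2
O = 6 (O = 1**2 + 5 = 1 + 5 = 6)
(32*573 + (Y(3)*8)*O) - 12362 = (32*573 + (0*8)*6) - 12362 = (18336 + 0*6) - 12362 = (18336 + 0) - 12362 = 18336 - 12362 = 5974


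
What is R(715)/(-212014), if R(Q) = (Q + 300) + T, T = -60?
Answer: -955/212014 ≈ -0.0045044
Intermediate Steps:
R(Q) = 240 + Q (R(Q) = (Q + 300) - 60 = (300 + Q) - 60 = 240 + Q)
R(715)/(-212014) = (240 + 715)/(-212014) = 955*(-1/212014) = -955/212014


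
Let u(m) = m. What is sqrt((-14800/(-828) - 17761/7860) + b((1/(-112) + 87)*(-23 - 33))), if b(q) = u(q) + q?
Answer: I*sqrt(79476162693385)/90390 ≈ 98.628*I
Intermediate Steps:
b(q) = 2*q (b(q) = q + q = 2*q)
sqrt((-14800/(-828) - 17761/7860) + b((1/(-112) + 87)*(-23 - 33))) = sqrt((-14800/(-828) - 17761/7860) + 2*((1/(-112) + 87)*(-23 - 33))) = sqrt((-14800*(-1/828) - 17761*1/7860) + 2*((-1/112 + 87)*(-56))) = sqrt((3700/207 - 17761/7860) + 2*((9743/112)*(-56))) = sqrt(8468491/542340 + 2*(-9743/2)) = sqrt(8468491/542340 - 9743) = sqrt(-5275550129/542340) = I*sqrt(79476162693385)/90390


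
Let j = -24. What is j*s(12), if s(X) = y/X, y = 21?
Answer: -42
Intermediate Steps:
s(X) = 21/X
j*s(12) = -504/12 = -24*7/4 = -42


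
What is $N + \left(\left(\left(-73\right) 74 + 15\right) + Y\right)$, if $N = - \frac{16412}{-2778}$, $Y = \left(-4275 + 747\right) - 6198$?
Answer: $- \frac{20983751}{1389} \approx -15107.0$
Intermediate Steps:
$Y = -9726$ ($Y = -3528 - 6198 = -9726$)
$N = \frac{8206}{1389}$ ($N = \left(-16412\right) \left(- \frac{1}{2778}\right) = \frac{8206}{1389} \approx 5.9078$)
$N + \left(\left(\left(-73\right) 74 + 15\right) + Y\right) = \frac{8206}{1389} + \left(\left(\left(-73\right) 74 + 15\right) - 9726\right) = \frac{8206}{1389} + \left(\left(-5402 + 15\right) - 9726\right) = \frac{8206}{1389} - 15113 = - \frac{20983751}{1389}$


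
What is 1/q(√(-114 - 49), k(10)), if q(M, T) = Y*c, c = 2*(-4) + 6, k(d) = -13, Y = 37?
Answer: -1/74 ≈ -0.013514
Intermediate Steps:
c = -2 (c = -8 + 6 = -2)
q(M, T) = -74 (q(M, T) = 37*(-2) = -74)
1/q(√(-114 - 49), k(10)) = 1/(-74) = -1/74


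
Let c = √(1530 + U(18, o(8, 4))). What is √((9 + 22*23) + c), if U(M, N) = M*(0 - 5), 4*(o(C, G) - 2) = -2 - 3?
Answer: √(515 + 12*√10) ≈ 23.515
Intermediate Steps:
o(C, G) = ¾ (o(C, G) = 2 + (-2 - 3)/4 = 2 + (¼)*(-5) = 2 - 5/4 = ¾)
U(M, N) = -5*M (U(M, N) = M*(-5) = -5*M)
c = 12*√10 (c = √(1530 - 5*18) = √(1530 - 90) = √1440 = 12*√10 ≈ 37.947)
√((9 + 22*23) + c) = √((9 + 22*23) + 12*√10) = √((9 + 506) + 12*√10) = √(515 + 12*√10)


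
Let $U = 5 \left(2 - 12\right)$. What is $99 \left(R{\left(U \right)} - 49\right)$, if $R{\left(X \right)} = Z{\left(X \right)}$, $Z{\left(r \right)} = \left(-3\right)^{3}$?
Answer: $-7524$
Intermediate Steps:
$U = -50$ ($U = 5 \left(2 - 12\right) = 5 \left(-10\right) = -50$)
$Z{\left(r \right)} = -27$
$R{\left(X \right)} = -27$
$99 \left(R{\left(U \right)} - 49\right) = 99 \left(-27 - 49\right) = 99 \left(-76\right) = -7524$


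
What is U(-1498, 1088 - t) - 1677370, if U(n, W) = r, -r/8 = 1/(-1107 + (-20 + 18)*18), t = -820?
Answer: -1917233902/1143 ≈ -1.6774e+6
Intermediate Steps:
r = 8/1143 (r = -8/(-1107 + (-20 + 18)*18) = -8/(-1107 - 2*18) = -8/(-1107 - 36) = -8/(-1143) = -8*(-1/1143) = 8/1143 ≈ 0.0069991)
U(n, W) = 8/1143
U(-1498, 1088 - t) - 1677370 = 8/1143 - 1677370 = -1917233902/1143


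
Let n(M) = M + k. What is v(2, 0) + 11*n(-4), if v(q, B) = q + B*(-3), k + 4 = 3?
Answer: -53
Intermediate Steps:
k = -1 (k = -4 + 3 = -1)
v(q, B) = q - 3*B
n(M) = -1 + M (n(M) = M - 1 = -1 + M)
v(2, 0) + 11*n(-4) = (2 - 3*0) + 11*(-1 - 4) = (2 + 0) + 11*(-5) = 2 - 55 = -53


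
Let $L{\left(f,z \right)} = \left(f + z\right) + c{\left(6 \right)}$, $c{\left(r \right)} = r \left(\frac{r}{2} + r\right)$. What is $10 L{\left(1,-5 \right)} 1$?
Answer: $500$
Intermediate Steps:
$c{\left(r \right)} = \frac{3 r^{2}}{2}$ ($c{\left(r \right)} = r \left(r \frac{1}{2} + r\right) = r \left(\frac{r}{2} + r\right) = r \frac{3 r}{2} = \frac{3 r^{2}}{2}$)
$L{\left(f,z \right)} = 54 + f + z$ ($L{\left(f,z \right)} = \left(f + z\right) + \frac{3 \cdot 6^{2}}{2} = \left(f + z\right) + \frac{3}{2} \cdot 36 = \left(f + z\right) + 54 = 54 + f + z$)
$10 L{\left(1,-5 \right)} 1 = 10 \left(54 + 1 - 5\right) 1 = 10 \cdot 50 \cdot 1 = 500 \cdot 1 = 500$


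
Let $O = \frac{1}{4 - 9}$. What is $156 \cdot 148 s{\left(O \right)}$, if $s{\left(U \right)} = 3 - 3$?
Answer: $0$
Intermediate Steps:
$O = - \frac{1}{5}$ ($O = \frac{1}{-5} = - \frac{1}{5} \approx -0.2$)
$s{\left(U \right)} = 0$
$156 \cdot 148 s{\left(O \right)} = 156 \cdot 148 \cdot 0 = 23088 \cdot 0 = 0$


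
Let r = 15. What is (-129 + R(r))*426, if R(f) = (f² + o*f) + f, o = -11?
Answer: -23004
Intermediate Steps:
R(f) = f² - 10*f (R(f) = (f² - 11*f) + f = f² - 10*f)
(-129 + R(r))*426 = (-129 + 15*(-10 + 15))*426 = (-129 + 15*5)*426 = (-129 + 75)*426 = -54*426 = -23004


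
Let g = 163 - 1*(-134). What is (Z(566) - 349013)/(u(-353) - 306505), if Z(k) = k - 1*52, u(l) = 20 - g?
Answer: 348499/306782 ≈ 1.1360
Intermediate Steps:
g = 297 (g = 163 + 134 = 297)
u(l) = -277 (u(l) = 20 - 1*297 = 20 - 297 = -277)
Z(k) = -52 + k (Z(k) = k - 52 = -52 + k)
(Z(566) - 349013)/(u(-353) - 306505) = ((-52 + 566) - 349013)/(-277 - 306505) = (514 - 349013)/(-306782) = -348499*(-1/306782) = 348499/306782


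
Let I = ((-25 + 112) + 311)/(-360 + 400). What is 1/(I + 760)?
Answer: 20/15399 ≈ 0.0012988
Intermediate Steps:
I = 199/20 (I = (87 + 311)/40 = 398*(1/40) = 199/20 ≈ 9.9500)
1/(I + 760) = 1/(199/20 + 760) = 1/(15399/20) = 20/15399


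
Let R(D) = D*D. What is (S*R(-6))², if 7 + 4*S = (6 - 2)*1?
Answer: 729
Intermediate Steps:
R(D) = D²
S = -¾ (S = -7/4 + ((6 - 2)*1)/4 = -7/4 + (4*1)/4 = -7/4 + (¼)*4 = -7/4 + 1 = -¾ ≈ -0.75000)
(S*R(-6))² = (-¾*(-6)²)² = (-¾*36)² = (-27)² = 729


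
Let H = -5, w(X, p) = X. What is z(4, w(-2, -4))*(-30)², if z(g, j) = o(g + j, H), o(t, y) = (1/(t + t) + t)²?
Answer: 18225/4 ≈ 4556.3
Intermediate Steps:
o(t, y) = (t + 1/(2*t))² (o(t, y) = (1/(2*t) + t)² = (t + 1/(2*t))²)
z(g, j) = (1 + 2*(g + j)²)²/(4*(g + j)²)
z(4, w(-2, -4))*(-30)² = ((1 + 2*(4 - 2)²)²/(4*(4 - 2)²))*(-30)² = ((¼)*(1 + 2*2²)²/2²)*900 = ((¼)*(1 + 2*4)²*(¼))*900 = ((¼)*(1 + 8)²*(¼))*900 = ((¼)*9²*(¼))*900 = ((¼)*81*(¼))*900 = (81/16)*900 = 18225/4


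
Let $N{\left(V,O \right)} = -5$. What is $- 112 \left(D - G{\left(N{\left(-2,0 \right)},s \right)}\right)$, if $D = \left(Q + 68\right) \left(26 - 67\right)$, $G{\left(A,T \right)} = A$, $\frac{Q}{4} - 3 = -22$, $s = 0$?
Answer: $-37296$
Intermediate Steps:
$Q = -76$ ($Q = 12 + 4 \left(-22\right) = 12 - 88 = -76$)
$D = 328$ ($D = \left(-76 + 68\right) \left(26 - 67\right) = \left(-8\right) \left(-41\right) = 328$)
$- 112 \left(D - G{\left(N{\left(-2,0 \right)},s \right)}\right) = - 112 \left(328 - -5\right) = - 112 \left(328 + 5\right) = \left(-112\right) 333 = -37296$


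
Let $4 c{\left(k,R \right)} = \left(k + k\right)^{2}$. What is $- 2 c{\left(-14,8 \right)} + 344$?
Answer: $-48$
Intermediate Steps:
$c{\left(k,R \right)} = k^{2}$ ($c{\left(k,R \right)} = \frac{\left(k + k\right)^{2}}{4} = \frac{\left(2 k\right)^{2}}{4} = \frac{4 k^{2}}{4} = k^{2}$)
$- 2 c{\left(-14,8 \right)} + 344 = - 2 \left(-14\right)^{2} + 344 = \left(-2\right) 196 + 344 = -392 + 344 = -48$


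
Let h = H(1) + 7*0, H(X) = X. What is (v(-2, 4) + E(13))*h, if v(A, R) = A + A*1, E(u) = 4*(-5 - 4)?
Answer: -40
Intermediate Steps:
E(u) = -36 (E(u) = 4*(-9) = -36)
v(A, R) = 2*A (v(A, R) = A + A = 2*A)
h = 1 (h = 1 + 7*0 = 1 + 0 = 1)
(v(-2, 4) + E(13))*h = (2*(-2) - 36)*1 = (-4 - 36)*1 = -40*1 = -40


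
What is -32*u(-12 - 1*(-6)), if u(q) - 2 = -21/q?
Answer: -176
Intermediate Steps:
u(q) = 2 - 21/q
-32*u(-12 - 1*(-6)) = -32*(2 - 21/(-12 - 1*(-6))) = -32*(2 - 21/(-12 + 6)) = -32*(2 - 21/(-6)) = -32*(2 - 21*(-1/6)) = -32*(2 + 7/2) = -32*11/2 = -176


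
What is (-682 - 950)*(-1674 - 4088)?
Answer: 9403584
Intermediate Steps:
(-682 - 950)*(-1674 - 4088) = -1632*(-5762) = 9403584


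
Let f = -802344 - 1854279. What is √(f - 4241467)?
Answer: I*√6898090 ≈ 2626.4*I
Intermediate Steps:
f = -2656623
√(f - 4241467) = √(-2656623 - 4241467) = √(-6898090) = I*√6898090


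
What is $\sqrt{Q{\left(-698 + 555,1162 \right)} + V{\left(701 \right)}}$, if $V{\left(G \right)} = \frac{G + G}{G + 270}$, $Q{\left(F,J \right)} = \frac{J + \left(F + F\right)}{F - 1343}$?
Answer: $\frac{2 \sqrt{111173742941}}{721453} \approx 0.92432$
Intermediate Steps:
$Q{\left(F,J \right)} = \frac{J + 2 F}{-1343 + F}$
$V{\left(G \right)} = \frac{2 G}{270 + G}$
$\sqrt{Q{\left(-698 + 555,1162 \right)} + V{\left(701 \right)}} = \sqrt{\frac{1162 + 2 \left(-698 + 555\right)}{-1343 + \left(-698 + 555\right)} + 2 \cdot 701 \frac{1}{270 + 701}} = \sqrt{\frac{1162 + 2 \left(-143\right)}{-1343 - 143} + 2 \cdot 701 \cdot \frac{1}{971}} = \sqrt{\frac{1162 - 286}{-1486} + 2 \cdot 701 \cdot \frac{1}{971}} = \sqrt{\left(- \frac{1}{1486}\right) 876 + \frac{1402}{971}} = \sqrt{- \frac{438}{743} + \frac{1402}{971}} = \sqrt{\frac{616388}{721453}} = \frac{2 \sqrt{111173742941}}{721453}$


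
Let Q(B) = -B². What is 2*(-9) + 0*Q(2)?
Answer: -18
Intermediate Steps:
2*(-9) + 0*Q(2) = 2*(-9) + 0*(-1*2²) = -18 + 0*(-1*4) = -18 + 0*(-4) = -18 + 0 = -18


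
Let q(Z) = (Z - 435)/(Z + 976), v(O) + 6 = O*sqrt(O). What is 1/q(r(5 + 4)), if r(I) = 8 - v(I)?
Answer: -963/448 ≈ -2.1496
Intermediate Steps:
v(O) = -6 + O**(3/2) (v(O) = -6 + O*sqrt(O) = -6 + O**(3/2))
r(I) = 14 - I**(3/2) (r(I) = 8 - (-6 + I**(3/2)) = 8 + (6 - I**(3/2)) = 14 - I**(3/2))
q(Z) = (-435 + Z)/(976 + Z)
1/q(r(5 + 4)) = 1/((-435 + (14 - (5 + 4)**(3/2)))/(976 + (14 - (5 + 4)**(3/2)))) = 1/((-435 + (14 - 9**(3/2)))/(976 + (14 - 9**(3/2)))) = 1/((-435 + (14 - 1*27))/(976 + (14 - 1*27))) = 1/((-435 + (14 - 27))/(976 + (14 - 27))) = 1/((-435 - 13)/(976 - 13)) = 1/(-448/963) = -963/448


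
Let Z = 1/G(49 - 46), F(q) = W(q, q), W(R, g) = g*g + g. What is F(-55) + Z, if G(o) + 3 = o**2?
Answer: 17821/6 ≈ 2970.2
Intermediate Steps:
G(o) = -3 + o**2
W(R, g) = g + g**2 (W(R, g) = g**2 + g = g + g**2)
F(q) = q*(1 + q)
Z = 1/6 (Z = 1/(-3 + (49 - 46)**2) = 1/(-3 + 3**2) = 1/(-3 + 9) = 1/6 ≈ 0.16667)
F(-55) + Z = -55*(1 - 55) + 1/6 = -55*(-54) + 1/6 = 2970 + 1/6 = 17821/6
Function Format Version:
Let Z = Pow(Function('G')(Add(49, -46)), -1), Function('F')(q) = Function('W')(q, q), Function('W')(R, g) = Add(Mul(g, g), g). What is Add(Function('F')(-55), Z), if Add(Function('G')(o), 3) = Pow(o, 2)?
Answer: Rational(17821, 6) ≈ 2970.2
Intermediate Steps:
Function('G')(o) = Add(-3, Pow(o, 2))
Function('W')(R, g) = Add(g, Pow(g, 2)) (Function('W')(R, g) = Add(Pow(g, 2), g) = Add(g, Pow(g, 2)))
Function('F')(q) = Mul(q, Add(1, q))
Z = Rational(1, 6) (Z = Pow(Add(-3, Pow(Add(49, -46), 2)), -1) = Pow(Add(-3, Pow(3, 2)), -1) = Pow(Add(-3, 9), -1) = Pow(6, -1) = Rational(1, 6) ≈ 0.16667)
Add(Function('F')(-55), Z) = Add(Mul(-55, Add(1, -55)), Rational(1, 6)) = Add(Mul(-55, -54), Rational(1, 6)) = Add(2970, Rational(1, 6)) = Rational(17821, 6)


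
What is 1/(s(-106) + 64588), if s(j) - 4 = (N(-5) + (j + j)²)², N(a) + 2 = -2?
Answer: 1/2019668192 ≈ 4.9513e-10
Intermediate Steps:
N(a) = -4 (N(a) = -2 - 2 = -4)
s(j) = 4 + (-4 + 4*j²)² (s(j) = 4 + (-4 + (j + j)²)² = 4 + (-4 + (2*j)²)² = 4 + (-4 + 4*j²)²)
1/(s(-106) + 64588) = 1/((4 + 16*(-1 + (-106)²)²) + 64588) = 1/((4 + 16*(-1 + 11236)²) + 64588) = 1/((4 + 16*11235²) + 64588) = 1/((4 + 16*126225225) + 64588) = 1/((4 + 2019603600) + 64588) = 1/(2019603604 + 64588) = 1/2019668192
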